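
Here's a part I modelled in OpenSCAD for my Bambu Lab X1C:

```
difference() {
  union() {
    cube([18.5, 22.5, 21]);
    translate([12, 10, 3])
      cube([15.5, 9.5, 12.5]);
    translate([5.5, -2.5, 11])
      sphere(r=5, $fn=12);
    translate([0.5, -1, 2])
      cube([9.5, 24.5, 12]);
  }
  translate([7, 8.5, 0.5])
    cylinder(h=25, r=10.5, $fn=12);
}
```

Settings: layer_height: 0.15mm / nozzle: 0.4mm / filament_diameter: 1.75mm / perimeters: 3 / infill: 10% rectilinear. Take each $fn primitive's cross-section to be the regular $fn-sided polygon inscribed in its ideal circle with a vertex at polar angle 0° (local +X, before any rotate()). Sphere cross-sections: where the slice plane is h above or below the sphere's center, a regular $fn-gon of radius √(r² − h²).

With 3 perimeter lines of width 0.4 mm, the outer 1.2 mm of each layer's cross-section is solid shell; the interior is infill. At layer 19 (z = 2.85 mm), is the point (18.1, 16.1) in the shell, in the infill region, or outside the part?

At z = 2.85 mm: the cube (footprint 18.5×22.5) is included at this height; the cube at (12, 10) is absent (z outside [3, 15.5]); the sphere at (5.5, -2.5) is not intersected at this z (|z−center|=8.150 > r=5); the cube at (0.5, -1) is present — its section is the full 9.5×24.5 rectangle; Merging all regions: the regions partially overlap (shared area 213.75 mm²), so overlapping operands fuse into one piece — 1 connected region; the cylinder at (7, 8.5): section is a regular 12-gon, circumradius r=10.5; Taking the first minus the rest: starting from the result so far, the r=10.5 cylinder at (7, 8.5) partially overlaps it — only the 291.15 mm² overlap (of its 330.75 mm²) is removed, clipping the outline — 2 connected regions. Overall, the cross-section has 2 separate islands. The nearest boundary edge runs (18.50, 22.50)→(18.50, 0.00); distance from the point to it = 0.40 mm. (Shell/infill is judged within the island containing the point — the largest one.) The point is inside the cross-section, 0.40 mm from the nearest boundary — within the 1.2 mm shell band (3 × 0.4).

shell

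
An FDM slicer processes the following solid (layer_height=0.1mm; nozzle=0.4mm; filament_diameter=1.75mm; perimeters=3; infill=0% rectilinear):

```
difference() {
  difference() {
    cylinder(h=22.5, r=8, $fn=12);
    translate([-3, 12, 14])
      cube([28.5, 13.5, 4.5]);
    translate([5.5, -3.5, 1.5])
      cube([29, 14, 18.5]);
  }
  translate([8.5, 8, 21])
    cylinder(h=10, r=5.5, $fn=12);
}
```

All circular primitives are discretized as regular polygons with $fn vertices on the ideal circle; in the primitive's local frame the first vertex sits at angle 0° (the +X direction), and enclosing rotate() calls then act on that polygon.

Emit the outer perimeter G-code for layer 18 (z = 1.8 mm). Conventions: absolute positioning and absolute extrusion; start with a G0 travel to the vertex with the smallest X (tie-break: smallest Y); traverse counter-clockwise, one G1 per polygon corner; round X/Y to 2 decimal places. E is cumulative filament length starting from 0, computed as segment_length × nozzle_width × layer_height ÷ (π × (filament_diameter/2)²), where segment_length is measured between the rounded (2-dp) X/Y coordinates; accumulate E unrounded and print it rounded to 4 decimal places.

At z = 1.8 mm: the r=8 cylinder gives a regular 12-gon of circumradius 8 (constant along its height); the cube at (-3, 12) is not intersected at this z (z outside [14, 18.5]); the cube at (5.5, -3.5) (footprint 29×14) is included at this height; Taking the first minus the rest: starting from the r=8 cylinder, the 29×14 cube at (5.5, -3.5) partially overlaps it — only the 15.99 mm² overlap (of its 406.00 mm²) is removed, clipping the outline — 1 connected region; the cylinder at (8.5, 8) is not intersected at this z (z outside [21, 31]); After the difference (first − rest): none of the subtracted shapes is present at this height, so that combined region is unchanged — 1 connected region. The outline is a single polygon with 13 vertices. Extrusion per mm of travel: 0.4 × 0.1 / (π × 0.875²) = 0.016630. Accumulating E over each segment gives final E = 0.8382.

G0 X-8.00 Y0.00 Z1.80
G1 X-6.93 Y-4.00 E0.0689
G1 X-4.00 Y-6.93 E0.1378
G1 X0.00 Y-8.00 E0.2066
G1 X4.00 Y-6.93 E0.2755
G1 X6.93 Y-4.00 E0.3444
G1 X7.06 Y-3.50 E0.3530
G1 X5.50 Y-3.50 E0.3789
G1 X5.50 Y5.43 E0.5274
G1 X4.00 Y6.93 E0.5627
G1 X0.00 Y8.00 E0.6316
G1 X-4.00 Y6.93 E0.7004
G1 X-6.93 Y4.00 E0.7693
G1 X-8.00 Y0.00 E0.8382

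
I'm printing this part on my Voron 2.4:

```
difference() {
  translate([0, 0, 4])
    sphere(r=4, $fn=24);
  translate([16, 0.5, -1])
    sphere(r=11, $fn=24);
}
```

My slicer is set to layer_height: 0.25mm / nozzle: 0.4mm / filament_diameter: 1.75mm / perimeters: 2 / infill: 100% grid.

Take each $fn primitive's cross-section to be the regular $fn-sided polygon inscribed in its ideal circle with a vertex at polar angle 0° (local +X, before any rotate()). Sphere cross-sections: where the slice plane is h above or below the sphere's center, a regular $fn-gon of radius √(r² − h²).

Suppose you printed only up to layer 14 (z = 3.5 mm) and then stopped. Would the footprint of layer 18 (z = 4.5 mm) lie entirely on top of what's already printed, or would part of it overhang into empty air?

Compare the two slices. At z = 3.5: the r=4 sphere contributes a regular 24-gon of circumradius √(4²−0.5²) = 3.969 (area = (24/2)·3.969²·sin(360°/24) = 48.92 mm²); the r=11 sphere at (16, 0.5) slices to a regular 24-gon of circumradius 10.037 (√(r²−h²) with h=4.5 from center) (area = (24/2)·10.037²·sin(360°/24) = 312.91 mm²); Subtracting the remaining from the first: starting from the r=4 sphere (48.92 mm²), the r=11 sphere at (16, 0.5) misses the remaining region (no effect) — area = 48.92 mm². At z = 4.5: the sphere: section is a regular 24-gon, circumradius = √(r²−h²) = √(4²−0.5²) = 3.969 (area = (24/2)·3.969²·sin(360°/24) = 48.92 mm²); the r=11 sphere at (16, 0.5) slices to a regular 24-gon of circumradius 9.526 (√(r²−h²) with h=5.5 from center) (area = (24/2)·9.526²·sin(360°/24) = 281.85 mm²); Taking the first minus the rest: starting from the r=4 sphere (48.92 mm²), the r=11 sphere at (16, 0.5) misses the remaining region (no effect) — area = 48.92 mm². Checking containment: the cross-section at z = 4.5 is a subset of the cross-section at z = 3.5.

entirely on top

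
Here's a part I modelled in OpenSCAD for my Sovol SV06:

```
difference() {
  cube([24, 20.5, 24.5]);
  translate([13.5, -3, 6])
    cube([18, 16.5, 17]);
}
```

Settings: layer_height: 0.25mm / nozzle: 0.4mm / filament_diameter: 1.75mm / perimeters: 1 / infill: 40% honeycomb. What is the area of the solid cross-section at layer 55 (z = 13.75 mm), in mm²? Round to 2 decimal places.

350.25 mm²

At z = 13.75 mm: the cube is present — its section is the full 24×20.5 rectangle (area 492.00 mm²); the cube at (13.5, -3) (footprint 18×16.5) is included at this height (area 297.00 mm²); Taking the first minus the rest: starting from the 24×20.5 cube (492.00 mm²), the 18×16.5 cube at (13.5, -3) partially overlaps it — only the 141.75 mm² overlap (of its 297.00 mm²) is removed, clipping the outline — area = 350.25 mm². Overall, the cross-section is a single solid region. Net area = 350.25 mm².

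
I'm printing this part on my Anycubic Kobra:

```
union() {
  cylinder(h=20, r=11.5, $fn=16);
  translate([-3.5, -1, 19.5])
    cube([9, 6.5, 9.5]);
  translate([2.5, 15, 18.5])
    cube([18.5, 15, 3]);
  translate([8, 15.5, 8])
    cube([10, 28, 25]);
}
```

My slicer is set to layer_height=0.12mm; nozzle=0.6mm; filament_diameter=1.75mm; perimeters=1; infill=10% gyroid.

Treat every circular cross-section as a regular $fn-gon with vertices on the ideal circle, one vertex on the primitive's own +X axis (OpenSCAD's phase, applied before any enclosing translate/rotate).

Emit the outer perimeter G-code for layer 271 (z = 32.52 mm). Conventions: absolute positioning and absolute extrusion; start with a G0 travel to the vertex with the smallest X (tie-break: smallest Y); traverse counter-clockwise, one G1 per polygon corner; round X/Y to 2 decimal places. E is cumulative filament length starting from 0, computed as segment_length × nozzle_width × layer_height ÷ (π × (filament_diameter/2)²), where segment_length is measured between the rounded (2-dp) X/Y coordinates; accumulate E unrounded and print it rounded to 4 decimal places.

G0 X8.00 Y15.50 Z32.52
G1 X18.00 Y15.50 E0.2993
G1 X18.00 Y43.50 E1.1375
G1 X8.00 Y43.50 E1.4368
G1 X8.00 Y15.50 E2.2750

At z = 32.52 mm: the cylinder does not reach this height (z outside [0, 20]); the cube at (-3.5, -1) does not reach this height (z outside [19.5, 29]); the cube at (2.5, 15) is absent (z outside [18.5, 21.5]); the 10×28 cube at (8, 15.5) contributes its full rectangle; Taking the union: only the 10×28 cube at (8, 15.5) is present, so the union is just that shape — 1 connected region. The outline is a single polygon with 4 vertices. Extrusion per mm of travel: 0.6 × 0.12 / (π × 0.875²) = 0.029934. Accumulating E over each segment gives final E = 2.2750.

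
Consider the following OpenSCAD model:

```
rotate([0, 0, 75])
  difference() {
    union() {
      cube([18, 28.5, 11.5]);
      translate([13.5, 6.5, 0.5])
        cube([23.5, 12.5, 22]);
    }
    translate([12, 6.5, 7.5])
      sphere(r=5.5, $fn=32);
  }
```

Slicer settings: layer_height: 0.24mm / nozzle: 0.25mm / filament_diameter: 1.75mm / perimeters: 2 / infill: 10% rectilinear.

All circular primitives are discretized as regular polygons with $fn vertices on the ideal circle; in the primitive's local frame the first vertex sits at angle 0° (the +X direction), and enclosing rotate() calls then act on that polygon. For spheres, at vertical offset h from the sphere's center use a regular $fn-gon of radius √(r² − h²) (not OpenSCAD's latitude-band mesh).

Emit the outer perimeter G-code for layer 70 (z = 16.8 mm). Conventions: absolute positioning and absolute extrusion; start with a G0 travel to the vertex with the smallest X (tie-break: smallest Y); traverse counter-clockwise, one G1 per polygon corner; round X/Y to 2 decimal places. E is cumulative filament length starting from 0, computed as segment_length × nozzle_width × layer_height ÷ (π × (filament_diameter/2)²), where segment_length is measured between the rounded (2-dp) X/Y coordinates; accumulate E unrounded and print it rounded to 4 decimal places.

G0 X-14.86 Y17.96 Z16.80
G1 X-2.78 Y14.72 E0.3120
G1 X3.30 Y37.42 E0.8982
G1 X-8.78 Y40.66 E1.2102
G1 X-14.86 Y17.96 E1.7964

At z = 16.8 mm: the cube is absent (z outside [0, 11.5]); the cube at (13.5, 6.5) (footprint 23.5×12.5) is included at this height; Taking the union: only the 23.5×12.5 cube at (13.5, 6.5) is present, so the union is just that shape — 1 connected region; the sphere at (12, 6.5) does not reach this height (|z−center|=9.300 > r=5.5); After the difference (first − rest): none of the subtracted shapes is present at this height, so the result so far is unchanged — 1 connected region; (rotated 75° about Z; rotation is an isometry so areas/perimeters/island counts are preserved). The outline is a single polygon with 4 vertices. Extrusion per mm of travel: 0.25 × 0.24 / (π × 0.875²) = 0.024945. Accumulating E over each segment gives final E = 1.7964.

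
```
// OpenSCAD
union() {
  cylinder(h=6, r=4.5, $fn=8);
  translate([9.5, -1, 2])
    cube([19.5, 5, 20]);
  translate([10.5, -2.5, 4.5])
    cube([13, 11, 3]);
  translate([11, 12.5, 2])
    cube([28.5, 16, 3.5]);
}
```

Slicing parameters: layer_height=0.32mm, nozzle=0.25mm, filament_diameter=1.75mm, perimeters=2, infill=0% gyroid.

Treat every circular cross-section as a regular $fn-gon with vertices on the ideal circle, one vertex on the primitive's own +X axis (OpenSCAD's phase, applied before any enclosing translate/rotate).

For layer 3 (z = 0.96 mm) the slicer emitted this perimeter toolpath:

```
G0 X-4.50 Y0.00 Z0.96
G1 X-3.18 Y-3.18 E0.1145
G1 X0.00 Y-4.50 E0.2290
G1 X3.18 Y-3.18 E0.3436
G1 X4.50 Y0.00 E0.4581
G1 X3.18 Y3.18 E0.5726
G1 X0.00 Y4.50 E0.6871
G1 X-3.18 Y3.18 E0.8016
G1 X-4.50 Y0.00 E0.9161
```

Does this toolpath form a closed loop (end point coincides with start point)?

Start point (G0): (-4.50, 0.00). End point (last G1): the path returns to the start — closed.

yes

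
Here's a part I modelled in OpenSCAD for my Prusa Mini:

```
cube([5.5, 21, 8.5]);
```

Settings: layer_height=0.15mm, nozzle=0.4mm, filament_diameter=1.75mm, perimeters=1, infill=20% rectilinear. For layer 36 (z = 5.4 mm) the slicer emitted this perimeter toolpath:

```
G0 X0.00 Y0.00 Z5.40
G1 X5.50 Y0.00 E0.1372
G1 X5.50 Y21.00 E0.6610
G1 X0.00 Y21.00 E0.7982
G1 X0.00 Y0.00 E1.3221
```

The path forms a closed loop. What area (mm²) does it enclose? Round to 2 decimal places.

115.50 mm²

Apply the shoelace formula to the sequence of (X, Y) vertices; enclosed area = 115.50 mm².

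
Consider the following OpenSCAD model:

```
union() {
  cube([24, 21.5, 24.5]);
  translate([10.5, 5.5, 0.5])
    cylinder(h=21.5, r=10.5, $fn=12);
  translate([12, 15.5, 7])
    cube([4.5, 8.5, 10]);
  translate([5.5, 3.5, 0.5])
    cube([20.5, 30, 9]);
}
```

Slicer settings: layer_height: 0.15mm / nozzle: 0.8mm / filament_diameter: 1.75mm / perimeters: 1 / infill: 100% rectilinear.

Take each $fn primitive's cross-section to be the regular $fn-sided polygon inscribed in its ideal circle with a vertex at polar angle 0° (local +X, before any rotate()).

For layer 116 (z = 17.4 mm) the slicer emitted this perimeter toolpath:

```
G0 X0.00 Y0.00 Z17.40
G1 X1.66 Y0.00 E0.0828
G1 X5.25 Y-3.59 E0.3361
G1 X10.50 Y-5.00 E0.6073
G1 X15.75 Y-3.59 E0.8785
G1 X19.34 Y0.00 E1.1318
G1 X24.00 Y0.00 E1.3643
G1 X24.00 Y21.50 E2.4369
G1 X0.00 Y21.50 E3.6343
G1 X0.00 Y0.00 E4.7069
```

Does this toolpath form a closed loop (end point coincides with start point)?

yes

Start point (G0): (0.00, 0.00). End point (last G1): the path returns to the start — closed.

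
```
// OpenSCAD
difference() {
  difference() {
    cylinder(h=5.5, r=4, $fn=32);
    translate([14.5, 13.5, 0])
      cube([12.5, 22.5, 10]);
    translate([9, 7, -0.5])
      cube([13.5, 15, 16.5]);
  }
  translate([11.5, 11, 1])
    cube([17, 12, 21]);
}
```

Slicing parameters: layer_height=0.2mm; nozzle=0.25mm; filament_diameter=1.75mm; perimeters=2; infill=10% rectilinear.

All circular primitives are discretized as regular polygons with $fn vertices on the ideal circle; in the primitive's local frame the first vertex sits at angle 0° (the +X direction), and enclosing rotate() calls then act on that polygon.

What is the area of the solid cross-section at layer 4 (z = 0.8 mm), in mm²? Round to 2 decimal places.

At z = 0.8 mm: the r=4 cylinder contributes a regular 32-gon of circumradius 4 (area = (32/2)·4.000²·sin(360°/32) = 49.94 mm²); the 12.5×22.5 cube at (14.5, 13.5) contributes its full rectangle (area 281.25 mm²); the cube at (9, 7) (footprint 13.5×15) is included at this height (area 202.50 mm²); Subtracting the remaining from the first: starting from the r=4 cylinder (49.94 mm²), the 12.5×22.5 cube at (14.5, 13.5) misses the remaining region (no effect); the 13.5×15 cube at (9, 7) misses the remaining region (no effect) — area = 49.94 mm²; the cube at (11.5, 11) is not intersected at this z (z outside [1, 22]); Taking the first minus the rest: none of the subtracted shapes is present at this height, so that combined region is unchanged — area = 49.94 mm². Overall, the cross-section is a single solid region. Net area = 49.94 mm².

49.94 mm²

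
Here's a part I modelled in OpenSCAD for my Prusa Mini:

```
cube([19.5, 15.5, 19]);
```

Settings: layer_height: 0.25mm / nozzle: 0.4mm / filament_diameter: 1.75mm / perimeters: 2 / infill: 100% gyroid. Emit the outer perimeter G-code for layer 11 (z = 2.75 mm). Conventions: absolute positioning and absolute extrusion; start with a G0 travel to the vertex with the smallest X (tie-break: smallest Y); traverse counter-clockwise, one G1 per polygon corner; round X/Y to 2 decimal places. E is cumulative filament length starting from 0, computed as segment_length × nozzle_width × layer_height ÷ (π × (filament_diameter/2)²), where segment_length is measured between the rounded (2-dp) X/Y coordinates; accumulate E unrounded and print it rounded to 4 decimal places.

G0 X0.00 Y0.00 Z2.75
G1 X19.50 Y0.00 E0.8107
G1 X19.50 Y15.50 E1.4551
G1 X0.00 Y15.50 E2.2658
G1 X0.00 Y0.00 E2.9103

At z = 2.75 mm: the cube is present — its section is the full 19.5×15.5 rectangle. The outline is a single polygon with 4 vertices. Extrusion per mm of travel: 0.4 × 0.25 / (π × 0.875²) = 0.041575. Accumulating E over each segment gives final E = 2.9103.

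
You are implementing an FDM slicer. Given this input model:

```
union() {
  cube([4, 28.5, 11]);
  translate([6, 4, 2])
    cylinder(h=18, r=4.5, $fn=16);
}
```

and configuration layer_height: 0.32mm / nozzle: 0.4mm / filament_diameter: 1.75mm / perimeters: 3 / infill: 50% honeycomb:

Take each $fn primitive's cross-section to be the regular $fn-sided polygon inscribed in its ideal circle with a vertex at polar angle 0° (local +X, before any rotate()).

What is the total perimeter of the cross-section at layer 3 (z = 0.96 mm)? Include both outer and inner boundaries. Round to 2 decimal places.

65.00 mm

At z = 0.96 mm: the 4×28.5 cube contributes its full rectangle (perimeter 65.00 mm); the cylinder at (6, 4) does not reach this height (z outside [2, 20]); Combining (union): only the 4×28.5 cube is present, so the union is just that shape — boundary = 65.00 mm. Overall, the cross-section is a single solid region. Total boundary length (outer) = 65.00 mm.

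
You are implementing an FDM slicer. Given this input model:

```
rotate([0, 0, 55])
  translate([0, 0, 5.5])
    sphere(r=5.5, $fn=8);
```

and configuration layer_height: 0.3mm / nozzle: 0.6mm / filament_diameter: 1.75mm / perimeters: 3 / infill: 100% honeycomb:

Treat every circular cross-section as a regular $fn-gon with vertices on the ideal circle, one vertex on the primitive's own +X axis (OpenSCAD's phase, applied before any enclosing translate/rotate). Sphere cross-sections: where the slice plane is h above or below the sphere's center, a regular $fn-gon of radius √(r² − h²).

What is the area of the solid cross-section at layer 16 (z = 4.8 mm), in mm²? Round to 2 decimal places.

At z = 4.8 mm: the r=5.5 sphere contributes a regular 8-gon of circumradius √(5.5²−0.7²) = 5.455 (area = (8/2)·5.455²·sin(360°/8) = 84.17 mm²); (rotated 55° about Z; rotation is an isometry so areas/perimeters/island counts are preserved). Overall, the cross-section is a single solid region. Net area = 84.17 mm².

84.17 mm²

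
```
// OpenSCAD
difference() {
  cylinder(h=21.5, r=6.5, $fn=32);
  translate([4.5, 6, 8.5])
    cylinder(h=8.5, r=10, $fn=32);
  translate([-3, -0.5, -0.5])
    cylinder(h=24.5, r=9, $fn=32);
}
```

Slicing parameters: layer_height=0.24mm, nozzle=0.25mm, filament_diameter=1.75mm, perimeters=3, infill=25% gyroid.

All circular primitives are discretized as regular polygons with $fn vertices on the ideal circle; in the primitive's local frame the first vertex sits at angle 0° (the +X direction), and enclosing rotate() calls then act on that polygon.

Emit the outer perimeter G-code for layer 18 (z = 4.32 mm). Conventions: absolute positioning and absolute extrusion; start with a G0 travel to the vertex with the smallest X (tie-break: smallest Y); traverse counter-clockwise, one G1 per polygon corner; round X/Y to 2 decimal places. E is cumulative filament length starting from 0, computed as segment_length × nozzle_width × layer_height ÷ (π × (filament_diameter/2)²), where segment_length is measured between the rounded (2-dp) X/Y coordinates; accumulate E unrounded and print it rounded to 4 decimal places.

G0 X4.01 Y5.08 Z4.32
G1 X4.48 Y4.50 E0.0186
G1 X5.31 Y2.94 E0.0627
G1 X5.83 Y1.26 E0.1066
G1 X6.00 Y-0.50 E0.1507
G1 X5.83 Y-2.26 E0.1948
G1 X5.43 Y-3.56 E0.2287
G1 X6.01 Y-2.49 E0.2591
G1 X6.38 Y-1.27 E0.2909
G1 X6.50 Y0.00 E0.3227
G1 X6.38 Y1.27 E0.3545
G1 X6.01 Y2.49 E0.3863
G1 X5.40 Y3.61 E0.4181
G1 X4.60 Y4.60 E0.4499
G1 X4.01 Y5.08 E0.4689

At z = 4.32 mm: the r=6.5 cylinder contributes a regular 32-gon of circumradius 6.5; the cylinder at (4.5, 6) is not intersected at this z (z outside [8.5, 17]); the r=9 cylinder at (-3, -0.5) gives a regular 32-gon of circumradius 9 (constant along its height); After the difference (first − rest): starting from the r=6.5 cylinder, the r=9 cylinder at (-3, -0.5) partially overlaps it — only the 128.51 mm² overlap (of its 252.84 mm²) is removed, clipping the outline — 1 connected region. The outline is a single polygon with 14 vertices. Extrusion per mm of travel: 0.25 × 0.24 / (π × 0.875²) = 0.024945. Accumulating E over each segment gives final E = 0.4689.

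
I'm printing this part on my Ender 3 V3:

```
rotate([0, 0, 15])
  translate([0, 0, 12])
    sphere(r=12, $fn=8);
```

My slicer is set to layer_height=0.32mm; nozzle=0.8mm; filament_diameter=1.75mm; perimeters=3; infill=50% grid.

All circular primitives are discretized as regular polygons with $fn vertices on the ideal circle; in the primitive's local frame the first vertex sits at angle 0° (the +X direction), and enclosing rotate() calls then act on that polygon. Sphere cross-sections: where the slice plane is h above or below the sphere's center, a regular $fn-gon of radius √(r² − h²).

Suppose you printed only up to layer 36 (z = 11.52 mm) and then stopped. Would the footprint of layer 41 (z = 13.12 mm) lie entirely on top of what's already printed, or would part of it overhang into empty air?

Compare the two slices. At z = 11.52: the r=12 sphere contributes a regular 8-gon of circumradius √(12²−0.48²) = 11.990 (area = (8/2)·11.990²·sin(360°/8) = 406.64 mm²); (whole slice rotated 15° about Z — lengths, areas and connectivity unchanged). At z = 13.12: the r=12 sphere contributes a regular 8-gon of circumradius √(12²−1.12²) = 11.948 (area = (8/2)·11.948²·sin(360°/8) = 403.75 mm²); (whole slice rotated 15° about Z — lengths, areas and connectivity unchanged). Checking containment: the cross-section at z = 13.12 is a subset of the cross-section at z = 11.52.

entirely on top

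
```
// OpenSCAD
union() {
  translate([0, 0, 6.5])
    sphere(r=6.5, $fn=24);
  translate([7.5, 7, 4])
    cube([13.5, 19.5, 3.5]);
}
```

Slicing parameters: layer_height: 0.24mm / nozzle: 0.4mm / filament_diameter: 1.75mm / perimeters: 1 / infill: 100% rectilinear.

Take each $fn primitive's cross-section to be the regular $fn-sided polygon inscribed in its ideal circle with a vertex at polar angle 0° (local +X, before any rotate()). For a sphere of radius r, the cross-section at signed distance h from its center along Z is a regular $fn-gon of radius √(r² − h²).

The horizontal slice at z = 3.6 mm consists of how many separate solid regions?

1

At z = 3.6 mm: the sphere: section is a regular 24-gon, circumradius = √(r²−h²) = √(6.5²−2.9²) = 5.817; the cube at (7.5, 7) is not intersected at this z (z outside [4, 7.5]); Combining (union): only the r=6.5 sphere is present, so the union is just that shape — 1 connected region. The result has 1 disconnected region.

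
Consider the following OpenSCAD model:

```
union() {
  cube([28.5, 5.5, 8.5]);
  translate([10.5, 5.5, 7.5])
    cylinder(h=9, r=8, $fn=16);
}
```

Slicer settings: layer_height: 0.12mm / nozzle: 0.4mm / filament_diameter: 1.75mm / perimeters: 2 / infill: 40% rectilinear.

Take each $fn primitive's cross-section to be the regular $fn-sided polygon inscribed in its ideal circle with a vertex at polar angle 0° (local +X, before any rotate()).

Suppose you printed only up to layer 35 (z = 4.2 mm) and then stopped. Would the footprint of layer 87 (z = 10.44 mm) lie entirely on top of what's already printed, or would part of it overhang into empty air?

part overhangs

Compare the two slices. At z = 4.2: the cube (footprint 28.5×5.5) is included at this height (area 156.75 mm²); the cylinder at (10.5, 5.5) is absent (z outside [7.5, 16.5]); Merging all regions: only the 28.5×5.5 cube is present, so the union is just that shape — area = 156.75 mm². At z = 10.44: the cube is absent (z outside [0, 8.5]); the r=8 cylinder at (10.5, 5.5) gives a regular 16-gon of circumradius 8 (constant along its height) (area = (16/2)·8.000²·sin(360°/16) = 195.93 mm²); Merging all regions: only the r=8 cylinder at (10.5, 5.5) is present, so the union is just that shape — area = 195.93 mm². Checking containment: at z = 10.44 the cross-section extends beyond the z = 4.2 cross-section by about 116.74 mm².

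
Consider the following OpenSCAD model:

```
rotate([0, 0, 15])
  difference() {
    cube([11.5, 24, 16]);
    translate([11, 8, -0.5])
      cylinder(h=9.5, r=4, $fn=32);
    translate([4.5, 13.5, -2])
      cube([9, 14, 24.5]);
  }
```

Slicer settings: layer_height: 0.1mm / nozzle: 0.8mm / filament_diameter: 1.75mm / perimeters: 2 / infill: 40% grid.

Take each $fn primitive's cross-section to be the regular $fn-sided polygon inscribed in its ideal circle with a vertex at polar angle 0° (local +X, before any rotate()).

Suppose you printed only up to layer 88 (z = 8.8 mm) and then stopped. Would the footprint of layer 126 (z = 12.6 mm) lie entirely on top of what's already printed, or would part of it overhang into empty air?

part overhangs

Compare the two slices. At z = 8.8: the cube is present — its section is the full 11.5×24 rectangle (area 276.00 mm²); the r=4 cylinder at (11, 8) contributes a regular 32-gon of circumradius 4 (area = (32/2)·4.000²·sin(360°/32) = 49.94 mm²); the cube at (4.5, 13.5) is present — its section is the full 9×14 rectangle (area 126.00 mm²); Subtracting the remaining from the first: starting from the 11.5×24 cube (276.00 mm²), the r=4 cylinder at (11, 8) partially overlaps it — only the 28.95 mm² overlap (of its 49.94 mm²) is removed, clipping the outline; the 9×14 cube at (4.5, 13.5) partially overlaps it — only the 73.50 mm² overlap (of its 126.00 mm²) is removed, clipping the outline — area = 173.55 mm²; (rotated 15° about Z; rotation is an isometry so areas/perimeters/island counts are preserved). At z = 12.6: the cube (footprint 11.5×24) is included at this height (area 276.00 mm²); the cylinder at (11, 8) is not intersected at this z (z outside [-0.5, 9]); the cube at (4.5, 13.5) is present — its section is the full 9×14 rectangle (area 126.00 mm²); Subtracting the remaining from the first: starting from the 11.5×24 cube (276.00 mm²), the 9×14 cube at (4.5, 13.5) partially overlaps it — only the 73.50 mm² overlap (of its 126.00 mm²) is removed, clipping the outline — area = 202.50 mm²; (whole slice rotated 15° about Z — lengths, areas and connectivity unchanged). Checking containment: at z = 12.6 the cross-section extends beyond the z = 8.8 cross-section by about 28.95 mm².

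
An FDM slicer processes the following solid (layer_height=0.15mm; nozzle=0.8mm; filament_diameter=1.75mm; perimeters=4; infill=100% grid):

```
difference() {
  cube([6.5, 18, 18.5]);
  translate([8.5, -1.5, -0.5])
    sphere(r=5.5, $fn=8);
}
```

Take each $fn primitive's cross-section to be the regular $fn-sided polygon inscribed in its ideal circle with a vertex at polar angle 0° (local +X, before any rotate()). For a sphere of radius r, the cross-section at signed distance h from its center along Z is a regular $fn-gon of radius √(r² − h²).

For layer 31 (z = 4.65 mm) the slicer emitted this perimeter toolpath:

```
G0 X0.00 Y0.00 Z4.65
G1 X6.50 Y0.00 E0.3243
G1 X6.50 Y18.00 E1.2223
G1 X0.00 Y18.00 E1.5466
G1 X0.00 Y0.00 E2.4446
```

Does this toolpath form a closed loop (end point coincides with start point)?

Start point (G0): (0.00, 0.00). End point (last G1): the path returns to the start — closed.

yes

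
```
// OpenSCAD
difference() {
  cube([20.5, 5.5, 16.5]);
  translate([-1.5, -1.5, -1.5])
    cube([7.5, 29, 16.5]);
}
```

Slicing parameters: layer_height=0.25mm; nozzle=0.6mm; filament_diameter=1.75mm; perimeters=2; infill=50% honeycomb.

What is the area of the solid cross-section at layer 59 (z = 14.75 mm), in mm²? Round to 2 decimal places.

79.75 mm²

At z = 14.75 mm: the 20.5×5.5 cube contributes its full rectangle (area 112.75 mm²); the 7.5×29 cube at (-1.5, -1.5) contributes its full rectangle (area 217.50 mm²); Taking the first minus the rest: starting from the 20.5×5.5 cube (112.75 mm²), the 7.5×29 cube at (-1.5, -1.5) partially overlaps it — only the 33.00 mm² overlap (of its 217.50 mm²) is removed, clipping the outline — area = 79.75 mm². Overall, the cross-section is a single solid region. Net area = 79.75 mm².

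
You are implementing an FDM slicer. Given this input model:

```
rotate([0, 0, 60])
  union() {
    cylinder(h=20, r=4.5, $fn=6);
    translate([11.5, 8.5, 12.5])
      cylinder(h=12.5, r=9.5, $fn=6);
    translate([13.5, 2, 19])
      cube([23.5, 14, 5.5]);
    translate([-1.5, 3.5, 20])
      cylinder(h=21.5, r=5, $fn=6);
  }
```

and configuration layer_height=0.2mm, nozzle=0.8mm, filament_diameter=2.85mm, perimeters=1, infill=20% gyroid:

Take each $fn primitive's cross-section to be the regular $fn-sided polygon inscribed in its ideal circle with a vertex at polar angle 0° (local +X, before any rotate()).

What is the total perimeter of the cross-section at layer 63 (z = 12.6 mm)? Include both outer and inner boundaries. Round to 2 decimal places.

84.00 mm

At z = 12.6 mm: the r=4.5 cylinder contributes a regular 6-gon of circumradius 4.5 (perimeter = 2·6·4.500·sin(180°/6) = 27.00 mm); the cylinder at (11.5, 8.5): section is a regular 6-gon, circumradius r=9.5 (perimeter = 2·6·9.500·sin(180°/6) = 57.00 mm); the cube at (13.5, 2) is not intersected at this z (z outside [19, 24.5]); the cylinder at (-1.5, 3.5) is absent (z outside [20, 41.5]); Combining (union): the 2 present regions are separate (no shared area or edge), so areas and boundary lengths simply add and each stays a separate island — boundary = 84.00 mm; (whole slice rotated 60° about Z — lengths, areas and connectivity unchanged). Overall, the cross-section has 2 separate islands. Total boundary length (outer) = 84.00 mm.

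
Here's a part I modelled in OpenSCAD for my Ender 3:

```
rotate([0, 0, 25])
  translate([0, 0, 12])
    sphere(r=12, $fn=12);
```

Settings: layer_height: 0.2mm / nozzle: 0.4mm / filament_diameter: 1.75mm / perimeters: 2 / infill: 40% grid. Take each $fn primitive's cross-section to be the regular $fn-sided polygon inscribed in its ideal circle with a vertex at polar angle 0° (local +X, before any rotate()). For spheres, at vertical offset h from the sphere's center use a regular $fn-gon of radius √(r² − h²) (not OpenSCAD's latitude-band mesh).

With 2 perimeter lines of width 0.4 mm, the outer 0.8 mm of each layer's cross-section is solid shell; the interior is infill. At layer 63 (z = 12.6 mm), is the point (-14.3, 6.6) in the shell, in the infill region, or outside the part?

outside

At z = 12.6 mm: the sphere: section is a regular 12-gon, circumradius = √(r²−h²) = √(12²−0.6²) = 11.985; (whole slice rotated 25° about Z — lengths, areas and connectivity unchanged). Overall, the cross-section is a single solid region. Undo the 25° rotation: the query point maps to (-10.171, 12.025) in the un-rotated model frame. The nearest boundary edge runs (-5.99, 10.38)→(-10.38, 5.99); distance from the point to it = 4.12 mm. The point is not inside any of the regions above, so it lies outside the cross-section (4.12 mm from the nearest boundary).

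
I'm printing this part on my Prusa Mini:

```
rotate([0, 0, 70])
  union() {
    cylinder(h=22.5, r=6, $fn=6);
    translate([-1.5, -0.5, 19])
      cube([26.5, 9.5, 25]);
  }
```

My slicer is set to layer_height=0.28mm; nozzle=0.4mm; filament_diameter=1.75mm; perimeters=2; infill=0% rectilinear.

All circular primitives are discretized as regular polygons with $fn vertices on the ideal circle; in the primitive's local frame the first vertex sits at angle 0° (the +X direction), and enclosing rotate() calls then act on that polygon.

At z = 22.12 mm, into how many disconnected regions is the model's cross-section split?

1

At z = 22.12 mm: the r=6 cylinder gives a regular 6-gon of circumradius 6 (constant along its height); the 26.5×9.5 cube at (-1.5, -0.5) contributes its full rectangle; Combining (union): the regions partially overlap (shared area 34.85 mm²), so overlapping operands fuse into one piece — 1 connected region; (whole slice rotated 70° about Z — lengths, areas and connectivity unchanged). The result has 1 disconnected region.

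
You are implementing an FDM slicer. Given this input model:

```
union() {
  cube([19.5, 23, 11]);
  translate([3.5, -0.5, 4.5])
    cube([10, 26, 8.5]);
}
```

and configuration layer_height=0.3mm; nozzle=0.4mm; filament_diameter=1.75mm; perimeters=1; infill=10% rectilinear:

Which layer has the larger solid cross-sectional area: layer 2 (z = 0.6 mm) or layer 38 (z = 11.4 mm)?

Layer 2 (z = 0.6): the 19.5×23 cube contributes its full rectangle (area 448.50 mm²); the cube at (3.5, -0.5) is absent (z outside [4.5, 13]); Combining (union): only the 19.5×23 cube is present, so the union is just that shape — area = 448.50 mm². So its area = 448.50 mm². Layer 38 (z = 11.4): the cube is not intersected at this z (z outside [0, 11]); the cube at (3.5, -0.5) is present — its section is the full 10×26 rectangle (area 260.00 mm²); Merging all regions: only the 10×26 cube at (3.5, -0.5) is present, so the union is just that shape — area = 260.00 mm². So its area = 260.00 mm². Layer 2 is larger (448.50 vs 260.00 mm²).

layer 2 (z = 0.6 mm)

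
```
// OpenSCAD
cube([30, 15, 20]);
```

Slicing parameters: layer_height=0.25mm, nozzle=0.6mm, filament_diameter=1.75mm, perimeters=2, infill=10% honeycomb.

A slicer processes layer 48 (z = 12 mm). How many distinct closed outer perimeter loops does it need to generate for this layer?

At z = 12 mm: the cube is present — its section is the full 30×15 rectangle. The result has 1 disconnected region.

1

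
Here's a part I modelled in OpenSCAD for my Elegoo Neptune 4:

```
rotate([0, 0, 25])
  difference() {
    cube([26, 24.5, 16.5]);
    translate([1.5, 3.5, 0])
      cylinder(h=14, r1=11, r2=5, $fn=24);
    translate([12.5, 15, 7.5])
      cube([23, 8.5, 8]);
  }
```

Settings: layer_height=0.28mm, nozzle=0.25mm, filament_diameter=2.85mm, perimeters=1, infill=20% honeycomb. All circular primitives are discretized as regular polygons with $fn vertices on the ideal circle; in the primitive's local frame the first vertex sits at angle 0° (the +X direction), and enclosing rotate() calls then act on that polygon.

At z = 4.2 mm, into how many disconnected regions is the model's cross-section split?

At z = 4.2 mm: the cube is present — its section is the full 26×24.5 rectangle; the cone at (1.5, 3.5) contributes a regular 24-gon of circumradius 9.200 (interpolated between r1=11 and r2=5 at t=0.300); the cube at (12.5, 15) does not reach this height (z outside [7.5, 15.5]); After the difference (first − rest): starting from the 26×24.5 cube, the cone at (1.5, 3.5) partially overlaps it — only the 115.84 mm² overlap (of its 262.88 mm²) is removed, clipping the outline — 1 connected region; (rotated 25° about Z; rotation is an isometry so areas/perimeters/island counts are preserved). The result has 1 disconnected region.

1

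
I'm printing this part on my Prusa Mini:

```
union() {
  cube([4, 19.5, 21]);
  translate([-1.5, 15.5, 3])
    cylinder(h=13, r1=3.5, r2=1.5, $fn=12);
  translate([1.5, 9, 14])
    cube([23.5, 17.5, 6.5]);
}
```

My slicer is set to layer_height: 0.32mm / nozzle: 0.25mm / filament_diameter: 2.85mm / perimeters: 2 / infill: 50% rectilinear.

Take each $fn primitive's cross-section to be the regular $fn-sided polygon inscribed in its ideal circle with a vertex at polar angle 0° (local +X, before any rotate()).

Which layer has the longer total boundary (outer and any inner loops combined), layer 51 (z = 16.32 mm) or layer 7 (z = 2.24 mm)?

layer 51 (z = 16.32 mm)

Layer 51 (z = 16.32): the 4×19.5 cube contributes its full rectangle (perimeter 47.00 mm); the cone at (-1.5, 15.5) is absent (z outside [3, 16]); the cube at (1.5, 9) (footprint 23.5×17.5) is included at this height (perimeter 82.00 mm); Combining (union): the regions partially overlap (shared area 26.25 mm²), so the edge portions inside another operand are dropped and the merged outline is re-measured after clipping — boundary = 103.00 mm. So its perimeter = 103.00 mm. Layer 7 (z = 2.24): the 4×19.5 cube contributes its full rectangle (perimeter 47.00 mm); the cone at (-1.5, 15.5) does not reach this height (z outside [3, 16]); the cube at (1.5, 9) is not intersected at this z (z outside [14, 20.5]); Taking the union: only the 4×19.5 cube is present, so the union is just that shape — boundary = 47.00 mm. So its perimeter = 47.00 mm. Layer 51 is larger (103.00 vs 47.00 mm).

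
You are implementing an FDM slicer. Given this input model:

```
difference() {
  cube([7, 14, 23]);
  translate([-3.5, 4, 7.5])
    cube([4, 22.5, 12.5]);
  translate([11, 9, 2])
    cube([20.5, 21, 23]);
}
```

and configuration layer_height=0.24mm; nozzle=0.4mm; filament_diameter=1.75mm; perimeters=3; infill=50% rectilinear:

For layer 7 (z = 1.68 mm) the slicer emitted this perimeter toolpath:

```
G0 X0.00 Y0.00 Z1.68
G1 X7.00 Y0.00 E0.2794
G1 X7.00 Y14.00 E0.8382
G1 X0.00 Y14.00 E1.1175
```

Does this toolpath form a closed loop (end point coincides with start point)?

Start point (G0): (0.00, 0.00). End point (last G1): the path does not return to the start — open.

no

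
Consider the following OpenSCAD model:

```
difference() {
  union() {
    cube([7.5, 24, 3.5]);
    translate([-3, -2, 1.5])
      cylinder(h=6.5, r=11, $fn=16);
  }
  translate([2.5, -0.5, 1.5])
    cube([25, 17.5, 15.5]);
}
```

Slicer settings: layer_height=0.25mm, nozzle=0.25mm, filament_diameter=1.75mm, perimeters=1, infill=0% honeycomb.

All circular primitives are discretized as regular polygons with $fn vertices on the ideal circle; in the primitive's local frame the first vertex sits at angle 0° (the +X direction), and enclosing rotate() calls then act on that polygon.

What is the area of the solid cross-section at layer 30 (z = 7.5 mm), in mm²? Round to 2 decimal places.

342.96 mm²

At z = 7.5 mm: the cube does not reach this height (z outside [0, 3.5]); the r=11 cylinder at (-3, -2) gives a regular 16-gon of circumradius 11 (constant along its height) (area = (16/2)·11.000²·sin(360°/16) = 370.44 mm²); Taking the union: only the r=11 cylinder at (-3, -2) is present, so the union is just that shape — area = 370.44 mm²; the 25×17.5 cube at (2.5, -0.5) contributes its full rectangle (area 437.50 mm²); Taking the first minus the rest: starting from that combined region (370.44 mm²), the 25×17.5 cube at (2.5, -0.5) partially overlaps it — only the 27.48 mm² overlap (of its 437.50 mm²) is removed, clipping the outline — area = 342.96 mm². Overall, the cross-section is a single solid region. Net area = 342.96 mm².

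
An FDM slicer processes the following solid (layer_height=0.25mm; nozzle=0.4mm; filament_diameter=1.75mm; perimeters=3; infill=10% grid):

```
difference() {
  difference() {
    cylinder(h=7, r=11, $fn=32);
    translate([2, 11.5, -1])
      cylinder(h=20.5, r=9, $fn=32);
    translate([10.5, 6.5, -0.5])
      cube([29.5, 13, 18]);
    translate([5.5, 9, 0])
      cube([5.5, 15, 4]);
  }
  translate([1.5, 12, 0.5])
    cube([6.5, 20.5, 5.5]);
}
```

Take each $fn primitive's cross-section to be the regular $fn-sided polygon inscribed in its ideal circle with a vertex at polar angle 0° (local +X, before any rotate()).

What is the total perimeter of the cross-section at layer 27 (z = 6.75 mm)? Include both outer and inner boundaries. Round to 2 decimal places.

At z = 6.75 mm: the r=11 cylinder contributes a regular 32-gon of circumradius 11 (perimeter = 2·32·11.000·sin(180°/32) = 69.00 mm); the r=9 cylinder at (2, 11.5) gives a regular 32-gon of circumradius 9 (constant along its height) (perimeter = 2·32·9.000·sin(180°/32) = 56.46 mm); the cube at (10.5, 6.5) (footprint 29.5×13) is included at this height (perimeter 85.00 mm); the cube at (5.5, 9) is not intersected at this z (z outside [0, 4]); Taking the first minus the rest: starting from the r=11 cylinder, the r=9 cylinder at (2, 11.5) partially overlaps it — only the 92.65 mm² overlap (of its 252.84 mm²) is removed, clipping the outline; the 29.5×13 cube at (10.5, 6.5) misses the remaining region (no effect) — boundary = 70.84 mm; the cube at (1.5, 12) is absent (z outside [0.5, 6]); Subtracting the remaining from the first: none of the subtracted shapes is present at this height, so the result so far is unchanged — boundary = 70.84 mm. Overall, the cross-section is a single solid region. Total boundary length (outer) = 70.84 mm.

70.84 mm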